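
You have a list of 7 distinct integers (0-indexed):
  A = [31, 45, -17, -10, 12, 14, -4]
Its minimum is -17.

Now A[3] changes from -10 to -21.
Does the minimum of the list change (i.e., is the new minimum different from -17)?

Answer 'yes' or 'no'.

Old min = -17
Change: A[3] -10 -> -21
Changed element was NOT the min; min changes only if -21 < -17.
New min = -21; changed? yes

Answer: yes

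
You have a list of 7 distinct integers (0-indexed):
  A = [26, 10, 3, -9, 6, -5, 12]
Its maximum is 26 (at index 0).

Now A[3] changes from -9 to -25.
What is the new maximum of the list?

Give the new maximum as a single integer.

Old max = 26 (at index 0)
Change: A[3] -9 -> -25
Changed element was NOT the old max.
  New max = max(old_max, new_val) = max(26, -25) = 26

Answer: 26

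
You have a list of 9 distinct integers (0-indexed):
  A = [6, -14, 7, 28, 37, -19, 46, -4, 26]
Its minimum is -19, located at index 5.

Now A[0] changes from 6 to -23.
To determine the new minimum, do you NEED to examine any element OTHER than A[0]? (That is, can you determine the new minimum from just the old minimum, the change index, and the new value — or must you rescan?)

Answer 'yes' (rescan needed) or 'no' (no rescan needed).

Answer: no

Derivation:
Old min = -19 at index 5
Change at index 0: 6 -> -23
Index 0 was NOT the min. New min = min(-19, -23). No rescan of other elements needed.
Needs rescan: no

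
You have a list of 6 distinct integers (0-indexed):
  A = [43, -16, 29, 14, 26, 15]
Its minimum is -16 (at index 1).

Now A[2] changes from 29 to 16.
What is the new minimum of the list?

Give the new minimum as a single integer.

Old min = -16 (at index 1)
Change: A[2] 29 -> 16
Changed element was NOT the old min.
  New min = min(old_min, new_val) = min(-16, 16) = -16

Answer: -16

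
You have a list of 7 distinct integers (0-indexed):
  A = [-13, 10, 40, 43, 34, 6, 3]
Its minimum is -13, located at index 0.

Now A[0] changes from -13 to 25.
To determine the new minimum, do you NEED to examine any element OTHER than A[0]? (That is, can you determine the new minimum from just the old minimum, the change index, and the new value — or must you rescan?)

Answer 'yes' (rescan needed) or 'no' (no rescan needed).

Answer: yes

Derivation:
Old min = -13 at index 0
Change at index 0: -13 -> 25
Index 0 WAS the min and new value 25 > old min -13. Must rescan other elements to find the new min.
Needs rescan: yes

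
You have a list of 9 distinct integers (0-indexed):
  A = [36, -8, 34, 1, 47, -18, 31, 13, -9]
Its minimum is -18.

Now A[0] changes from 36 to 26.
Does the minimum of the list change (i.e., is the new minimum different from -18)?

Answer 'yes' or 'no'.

Answer: no

Derivation:
Old min = -18
Change: A[0] 36 -> 26
Changed element was NOT the min; min changes only if 26 < -18.
New min = -18; changed? no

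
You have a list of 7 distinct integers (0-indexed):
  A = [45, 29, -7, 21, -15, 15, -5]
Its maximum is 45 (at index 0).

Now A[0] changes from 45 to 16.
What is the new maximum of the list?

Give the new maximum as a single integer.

Old max = 45 (at index 0)
Change: A[0] 45 -> 16
Changed element WAS the max -> may need rescan.
  Max of remaining elements: 29
  New max = max(16, 29) = 29

Answer: 29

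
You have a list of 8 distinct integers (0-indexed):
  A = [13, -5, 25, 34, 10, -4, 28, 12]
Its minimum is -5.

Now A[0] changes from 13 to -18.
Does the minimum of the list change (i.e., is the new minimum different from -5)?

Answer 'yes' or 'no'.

Old min = -5
Change: A[0] 13 -> -18
Changed element was NOT the min; min changes only if -18 < -5.
New min = -18; changed? yes

Answer: yes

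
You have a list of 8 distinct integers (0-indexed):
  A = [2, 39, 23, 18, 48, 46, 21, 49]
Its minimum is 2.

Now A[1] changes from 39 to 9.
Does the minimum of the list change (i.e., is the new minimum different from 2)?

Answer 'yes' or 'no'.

Old min = 2
Change: A[1] 39 -> 9
Changed element was NOT the min; min changes only if 9 < 2.
New min = 2; changed? no

Answer: no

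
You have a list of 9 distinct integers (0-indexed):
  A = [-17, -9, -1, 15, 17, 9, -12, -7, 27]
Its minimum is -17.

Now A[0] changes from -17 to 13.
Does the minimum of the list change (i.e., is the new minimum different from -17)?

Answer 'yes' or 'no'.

Answer: yes

Derivation:
Old min = -17
Change: A[0] -17 -> 13
Changed element was the min; new min must be rechecked.
New min = -12; changed? yes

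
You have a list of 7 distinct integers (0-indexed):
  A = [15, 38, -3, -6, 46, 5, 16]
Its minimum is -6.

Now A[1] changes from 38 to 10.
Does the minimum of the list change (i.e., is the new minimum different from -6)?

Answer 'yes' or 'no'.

Old min = -6
Change: A[1] 38 -> 10
Changed element was NOT the min; min changes only if 10 < -6.
New min = -6; changed? no

Answer: no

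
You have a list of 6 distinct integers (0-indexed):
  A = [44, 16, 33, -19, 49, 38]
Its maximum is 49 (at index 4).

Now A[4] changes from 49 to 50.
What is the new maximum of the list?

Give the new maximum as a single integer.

Answer: 50

Derivation:
Old max = 49 (at index 4)
Change: A[4] 49 -> 50
Changed element WAS the max -> may need rescan.
  Max of remaining elements: 44
  New max = max(50, 44) = 50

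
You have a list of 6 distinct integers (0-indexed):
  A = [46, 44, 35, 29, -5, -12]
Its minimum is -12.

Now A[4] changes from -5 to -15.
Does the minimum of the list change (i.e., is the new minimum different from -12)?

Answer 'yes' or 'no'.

Old min = -12
Change: A[4] -5 -> -15
Changed element was NOT the min; min changes only if -15 < -12.
New min = -15; changed? yes

Answer: yes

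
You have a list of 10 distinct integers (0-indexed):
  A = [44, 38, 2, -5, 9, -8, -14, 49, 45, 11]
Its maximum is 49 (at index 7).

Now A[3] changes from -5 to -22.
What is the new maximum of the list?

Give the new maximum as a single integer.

Old max = 49 (at index 7)
Change: A[3] -5 -> -22
Changed element was NOT the old max.
  New max = max(old_max, new_val) = max(49, -22) = 49

Answer: 49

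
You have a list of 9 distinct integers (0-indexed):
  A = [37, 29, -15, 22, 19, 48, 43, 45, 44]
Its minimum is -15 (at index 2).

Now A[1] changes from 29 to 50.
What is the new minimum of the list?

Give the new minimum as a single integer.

Old min = -15 (at index 2)
Change: A[1] 29 -> 50
Changed element was NOT the old min.
  New min = min(old_min, new_val) = min(-15, 50) = -15

Answer: -15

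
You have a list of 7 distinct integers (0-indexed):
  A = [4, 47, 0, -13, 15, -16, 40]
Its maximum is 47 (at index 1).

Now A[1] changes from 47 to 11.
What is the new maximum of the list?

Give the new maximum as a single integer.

Old max = 47 (at index 1)
Change: A[1] 47 -> 11
Changed element WAS the max -> may need rescan.
  Max of remaining elements: 40
  New max = max(11, 40) = 40

Answer: 40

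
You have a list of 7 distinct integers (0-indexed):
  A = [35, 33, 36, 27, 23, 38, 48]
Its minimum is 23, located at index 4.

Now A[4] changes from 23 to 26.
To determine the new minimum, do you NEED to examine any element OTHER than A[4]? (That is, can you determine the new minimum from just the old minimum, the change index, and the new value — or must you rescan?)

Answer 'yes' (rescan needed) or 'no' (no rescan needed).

Old min = 23 at index 4
Change at index 4: 23 -> 26
Index 4 WAS the min and new value 26 > old min 23. Must rescan other elements to find the new min.
Needs rescan: yes

Answer: yes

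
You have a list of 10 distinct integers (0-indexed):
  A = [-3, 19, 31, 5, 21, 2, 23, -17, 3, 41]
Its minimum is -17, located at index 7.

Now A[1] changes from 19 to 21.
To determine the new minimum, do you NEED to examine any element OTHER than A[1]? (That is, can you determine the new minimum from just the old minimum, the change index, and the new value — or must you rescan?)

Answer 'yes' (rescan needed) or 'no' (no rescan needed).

Old min = -17 at index 7
Change at index 1: 19 -> 21
Index 1 was NOT the min. New min = min(-17, 21). No rescan of other elements needed.
Needs rescan: no

Answer: no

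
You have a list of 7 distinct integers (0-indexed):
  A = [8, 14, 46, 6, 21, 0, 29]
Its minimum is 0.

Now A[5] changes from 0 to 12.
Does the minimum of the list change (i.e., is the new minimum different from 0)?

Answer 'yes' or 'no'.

Answer: yes

Derivation:
Old min = 0
Change: A[5] 0 -> 12
Changed element was the min; new min must be rechecked.
New min = 6; changed? yes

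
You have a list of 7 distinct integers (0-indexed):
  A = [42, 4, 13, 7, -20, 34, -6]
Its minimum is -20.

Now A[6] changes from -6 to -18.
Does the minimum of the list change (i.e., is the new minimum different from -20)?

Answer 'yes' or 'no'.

Old min = -20
Change: A[6] -6 -> -18
Changed element was NOT the min; min changes only if -18 < -20.
New min = -20; changed? no

Answer: no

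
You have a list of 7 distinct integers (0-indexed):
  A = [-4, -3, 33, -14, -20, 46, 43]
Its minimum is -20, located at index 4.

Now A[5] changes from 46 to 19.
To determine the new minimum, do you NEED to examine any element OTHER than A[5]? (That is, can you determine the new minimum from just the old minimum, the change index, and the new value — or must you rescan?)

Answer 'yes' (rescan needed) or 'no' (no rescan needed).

Old min = -20 at index 4
Change at index 5: 46 -> 19
Index 5 was NOT the min. New min = min(-20, 19). No rescan of other elements needed.
Needs rescan: no

Answer: no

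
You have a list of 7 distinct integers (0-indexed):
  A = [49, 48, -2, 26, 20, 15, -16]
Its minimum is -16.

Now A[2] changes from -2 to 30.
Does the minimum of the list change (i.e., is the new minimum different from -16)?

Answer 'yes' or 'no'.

Answer: no

Derivation:
Old min = -16
Change: A[2] -2 -> 30
Changed element was NOT the min; min changes only if 30 < -16.
New min = -16; changed? no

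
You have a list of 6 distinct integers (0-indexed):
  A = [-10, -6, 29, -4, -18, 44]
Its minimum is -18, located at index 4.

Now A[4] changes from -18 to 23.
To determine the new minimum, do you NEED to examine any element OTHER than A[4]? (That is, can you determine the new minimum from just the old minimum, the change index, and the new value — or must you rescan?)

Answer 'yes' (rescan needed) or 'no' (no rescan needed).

Old min = -18 at index 4
Change at index 4: -18 -> 23
Index 4 WAS the min and new value 23 > old min -18. Must rescan other elements to find the new min.
Needs rescan: yes

Answer: yes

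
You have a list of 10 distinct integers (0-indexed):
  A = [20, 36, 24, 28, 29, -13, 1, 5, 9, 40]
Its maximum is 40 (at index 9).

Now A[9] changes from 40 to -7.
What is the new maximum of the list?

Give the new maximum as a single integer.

Old max = 40 (at index 9)
Change: A[9] 40 -> -7
Changed element WAS the max -> may need rescan.
  Max of remaining elements: 36
  New max = max(-7, 36) = 36

Answer: 36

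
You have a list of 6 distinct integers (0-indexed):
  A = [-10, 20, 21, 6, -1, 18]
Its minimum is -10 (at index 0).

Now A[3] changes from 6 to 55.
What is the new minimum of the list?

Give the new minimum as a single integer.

Old min = -10 (at index 0)
Change: A[3] 6 -> 55
Changed element was NOT the old min.
  New min = min(old_min, new_val) = min(-10, 55) = -10

Answer: -10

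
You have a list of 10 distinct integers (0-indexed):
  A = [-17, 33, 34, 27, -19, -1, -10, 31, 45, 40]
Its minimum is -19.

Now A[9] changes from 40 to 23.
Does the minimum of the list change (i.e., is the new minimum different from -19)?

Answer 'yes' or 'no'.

Answer: no

Derivation:
Old min = -19
Change: A[9] 40 -> 23
Changed element was NOT the min; min changes only if 23 < -19.
New min = -19; changed? no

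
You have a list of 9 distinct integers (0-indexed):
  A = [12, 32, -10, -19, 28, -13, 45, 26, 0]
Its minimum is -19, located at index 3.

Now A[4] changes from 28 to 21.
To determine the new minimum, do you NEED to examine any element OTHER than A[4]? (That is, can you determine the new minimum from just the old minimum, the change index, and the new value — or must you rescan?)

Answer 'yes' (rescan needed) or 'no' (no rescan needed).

Old min = -19 at index 3
Change at index 4: 28 -> 21
Index 4 was NOT the min. New min = min(-19, 21). No rescan of other elements needed.
Needs rescan: no

Answer: no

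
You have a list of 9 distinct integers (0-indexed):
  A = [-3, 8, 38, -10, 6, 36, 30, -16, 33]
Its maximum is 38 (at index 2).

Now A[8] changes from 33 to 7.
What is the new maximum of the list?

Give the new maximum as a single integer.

Old max = 38 (at index 2)
Change: A[8] 33 -> 7
Changed element was NOT the old max.
  New max = max(old_max, new_val) = max(38, 7) = 38

Answer: 38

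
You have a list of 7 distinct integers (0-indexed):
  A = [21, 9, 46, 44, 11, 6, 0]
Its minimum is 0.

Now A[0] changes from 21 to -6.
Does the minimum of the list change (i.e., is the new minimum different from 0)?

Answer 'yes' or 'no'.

Old min = 0
Change: A[0] 21 -> -6
Changed element was NOT the min; min changes only if -6 < 0.
New min = -6; changed? yes

Answer: yes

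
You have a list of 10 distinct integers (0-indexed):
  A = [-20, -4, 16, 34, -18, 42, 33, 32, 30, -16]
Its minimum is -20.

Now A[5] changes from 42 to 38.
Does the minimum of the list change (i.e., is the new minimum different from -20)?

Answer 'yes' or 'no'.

Old min = -20
Change: A[5] 42 -> 38
Changed element was NOT the min; min changes only if 38 < -20.
New min = -20; changed? no

Answer: no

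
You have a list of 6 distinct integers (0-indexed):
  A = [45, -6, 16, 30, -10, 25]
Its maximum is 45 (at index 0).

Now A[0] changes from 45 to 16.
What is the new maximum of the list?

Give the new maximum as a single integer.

Old max = 45 (at index 0)
Change: A[0] 45 -> 16
Changed element WAS the max -> may need rescan.
  Max of remaining elements: 30
  New max = max(16, 30) = 30

Answer: 30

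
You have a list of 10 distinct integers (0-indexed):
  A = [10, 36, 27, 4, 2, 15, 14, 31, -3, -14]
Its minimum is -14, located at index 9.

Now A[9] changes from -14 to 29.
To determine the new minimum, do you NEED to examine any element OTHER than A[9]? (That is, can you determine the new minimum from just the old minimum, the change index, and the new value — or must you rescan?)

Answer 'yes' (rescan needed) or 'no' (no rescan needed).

Old min = -14 at index 9
Change at index 9: -14 -> 29
Index 9 WAS the min and new value 29 > old min -14. Must rescan other elements to find the new min.
Needs rescan: yes

Answer: yes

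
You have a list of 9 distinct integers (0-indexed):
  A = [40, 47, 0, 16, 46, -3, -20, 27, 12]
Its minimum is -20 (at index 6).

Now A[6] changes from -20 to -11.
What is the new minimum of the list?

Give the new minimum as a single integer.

Old min = -20 (at index 6)
Change: A[6] -20 -> -11
Changed element WAS the min. Need to check: is -11 still <= all others?
  Min of remaining elements: -3
  New min = min(-11, -3) = -11

Answer: -11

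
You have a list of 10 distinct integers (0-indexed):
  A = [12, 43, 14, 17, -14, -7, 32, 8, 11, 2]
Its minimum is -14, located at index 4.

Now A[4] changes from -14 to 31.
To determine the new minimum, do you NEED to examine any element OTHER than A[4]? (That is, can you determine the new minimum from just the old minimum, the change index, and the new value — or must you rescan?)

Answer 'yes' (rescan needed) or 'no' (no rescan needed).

Old min = -14 at index 4
Change at index 4: -14 -> 31
Index 4 WAS the min and new value 31 > old min -14. Must rescan other elements to find the new min.
Needs rescan: yes

Answer: yes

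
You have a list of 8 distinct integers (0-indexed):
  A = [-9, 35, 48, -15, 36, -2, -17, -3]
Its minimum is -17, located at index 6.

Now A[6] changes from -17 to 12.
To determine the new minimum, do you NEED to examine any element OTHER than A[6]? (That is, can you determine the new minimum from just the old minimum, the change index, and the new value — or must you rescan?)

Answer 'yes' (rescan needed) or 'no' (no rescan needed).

Old min = -17 at index 6
Change at index 6: -17 -> 12
Index 6 WAS the min and new value 12 > old min -17. Must rescan other elements to find the new min.
Needs rescan: yes

Answer: yes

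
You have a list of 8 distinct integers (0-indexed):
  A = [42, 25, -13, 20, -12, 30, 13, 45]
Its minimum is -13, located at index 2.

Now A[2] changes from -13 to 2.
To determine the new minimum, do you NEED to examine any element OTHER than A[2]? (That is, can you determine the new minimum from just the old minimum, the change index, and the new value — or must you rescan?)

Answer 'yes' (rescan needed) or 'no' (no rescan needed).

Answer: yes

Derivation:
Old min = -13 at index 2
Change at index 2: -13 -> 2
Index 2 WAS the min and new value 2 > old min -13. Must rescan other elements to find the new min.
Needs rescan: yes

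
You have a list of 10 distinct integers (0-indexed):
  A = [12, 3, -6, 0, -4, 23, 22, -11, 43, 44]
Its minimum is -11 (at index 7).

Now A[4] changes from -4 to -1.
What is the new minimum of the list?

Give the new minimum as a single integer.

Answer: -11

Derivation:
Old min = -11 (at index 7)
Change: A[4] -4 -> -1
Changed element was NOT the old min.
  New min = min(old_min, new_val) = min(-11, -1) = -11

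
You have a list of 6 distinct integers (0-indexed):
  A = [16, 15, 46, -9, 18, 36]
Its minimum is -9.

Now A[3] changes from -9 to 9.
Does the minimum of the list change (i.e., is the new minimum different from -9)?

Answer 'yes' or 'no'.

Answer: yes

Derivation:
Old min = -9
Change: A[3] -9 -> 9
Changed element was the min; new min must be rechecked.
New min = 9; changed? yes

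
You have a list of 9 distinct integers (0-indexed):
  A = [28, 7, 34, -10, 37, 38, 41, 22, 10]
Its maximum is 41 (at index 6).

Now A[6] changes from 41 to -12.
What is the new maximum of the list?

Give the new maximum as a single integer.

Answer: 38

Derivation:
Old max = 41 (at index 6)
Change: A[6] 41 -> -12
Changed element WAS the max -> may need rescan.
  Max of remaining elements: 38
  New max = max(-12, 38) = 38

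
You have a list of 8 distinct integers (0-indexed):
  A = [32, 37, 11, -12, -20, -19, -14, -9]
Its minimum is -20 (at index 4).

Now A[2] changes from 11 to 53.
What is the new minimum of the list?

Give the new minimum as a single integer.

Old min = -20 (at index 4)
Change: A[2] 11 -> 53
Changed element was NOT the old min.
  New min = min(old_min, new_val) = min(-20, 53) = -20

Answer: -20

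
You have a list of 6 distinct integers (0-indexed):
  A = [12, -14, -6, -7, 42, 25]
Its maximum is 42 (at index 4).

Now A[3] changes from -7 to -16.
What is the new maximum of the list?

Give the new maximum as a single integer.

Answer: 42

Derivation:
Old max = 42 (at index 4)
Change: A[3] -7 -> -16
Changed element was NOT the old max.
  New max = max(old_max, new_val) = max(42, -16) = 42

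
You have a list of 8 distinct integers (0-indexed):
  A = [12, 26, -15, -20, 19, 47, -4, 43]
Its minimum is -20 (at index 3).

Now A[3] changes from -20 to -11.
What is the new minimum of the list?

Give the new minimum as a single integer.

Old min = -20 (at index 3)
Change: A[3] -20 -> -11
Changed element WAS the min. Need to check: is -11 still <= all others?
  Min of remaining elements: -15
  New min = min(-11, -15) = -15

Answer: -15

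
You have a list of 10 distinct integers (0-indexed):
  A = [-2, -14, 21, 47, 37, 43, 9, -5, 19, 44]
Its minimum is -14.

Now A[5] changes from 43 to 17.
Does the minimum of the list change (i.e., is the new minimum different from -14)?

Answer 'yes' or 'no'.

Old min = -14
Change: A[5] 43 -> 17
Changed element was NOT the min; min changes only if 17 < -14.
New min = -14; changed? no

Answer: no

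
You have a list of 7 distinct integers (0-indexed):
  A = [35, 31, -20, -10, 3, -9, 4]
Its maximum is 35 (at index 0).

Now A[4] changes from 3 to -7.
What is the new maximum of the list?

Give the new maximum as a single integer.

Old max = 35 (at index 0)
Change: A[4] 3 -> -7
Changed element was NOT the old max.
  New max = max(old_max, new_val) = max(35, -7) = 35

Answer: 35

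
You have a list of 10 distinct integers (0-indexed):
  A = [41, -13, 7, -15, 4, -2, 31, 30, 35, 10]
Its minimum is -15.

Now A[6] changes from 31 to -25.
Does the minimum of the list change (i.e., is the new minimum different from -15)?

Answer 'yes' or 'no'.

Answer: yes

Derivation:
Old min = -15
Change: A[6] 31 -> -25
Changed element was NOT the min; min changes only if -25 < -15.
New min = -25; changed? yes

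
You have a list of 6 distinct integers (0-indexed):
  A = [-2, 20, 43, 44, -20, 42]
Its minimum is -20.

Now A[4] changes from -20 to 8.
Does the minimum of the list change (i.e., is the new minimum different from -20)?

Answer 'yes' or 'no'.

Answer: yes

Derivation:
Old min = -20
Change: A[4] -20 -> 8
Changed element was the min; new min must be rechecked.
New min = -2; changed? yes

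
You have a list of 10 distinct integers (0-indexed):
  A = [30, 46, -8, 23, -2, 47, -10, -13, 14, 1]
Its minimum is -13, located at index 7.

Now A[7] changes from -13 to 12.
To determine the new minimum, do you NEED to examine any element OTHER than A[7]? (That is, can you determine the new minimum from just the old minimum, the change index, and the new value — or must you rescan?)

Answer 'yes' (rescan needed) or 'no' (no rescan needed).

Old min = -13 at index 7
Change at index 7: -13 -> 12
Index 7 WAS the min and new value 12 > old min -13. Must rescan other elements to find the new min.
Needs rescan: yes

Answer: yes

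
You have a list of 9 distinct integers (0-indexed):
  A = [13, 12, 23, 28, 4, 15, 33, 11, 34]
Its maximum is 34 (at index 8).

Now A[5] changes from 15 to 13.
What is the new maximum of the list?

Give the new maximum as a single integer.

Old max = 34 (at index 8)
Change: A[5] 15 -> 13
Changed element was NOT the old max.
  New max = max(old_max, new_val) = max(34, 13) = 34

Answer: 34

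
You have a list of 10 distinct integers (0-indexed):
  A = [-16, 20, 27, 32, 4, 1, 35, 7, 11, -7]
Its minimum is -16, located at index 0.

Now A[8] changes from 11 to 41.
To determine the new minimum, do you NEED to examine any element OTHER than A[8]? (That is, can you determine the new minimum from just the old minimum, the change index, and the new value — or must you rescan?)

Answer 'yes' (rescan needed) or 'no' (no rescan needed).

Old min = -16 at index 0
Change at index 8: 11 -> 41
Index 8 was NOT the min. New min = min(-16, 41). No rescan of other elements needed.
Needs rescan: no

Answer: no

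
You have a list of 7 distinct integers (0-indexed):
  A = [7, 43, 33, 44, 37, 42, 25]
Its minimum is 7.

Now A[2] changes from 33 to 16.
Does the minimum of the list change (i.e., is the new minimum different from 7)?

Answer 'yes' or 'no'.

Old min = 7
Change: A[2] 33 -> 16
Changed element was NOT the min; min changes only if 16 < 7.
New min = 7; changed? no

Answer: no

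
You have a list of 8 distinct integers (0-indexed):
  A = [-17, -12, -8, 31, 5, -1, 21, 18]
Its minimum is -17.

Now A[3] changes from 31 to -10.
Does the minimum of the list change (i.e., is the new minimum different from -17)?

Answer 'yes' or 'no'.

Answer: no

Derivation:
Old min = -17
Change: A[3] 31 -> -10
Changed element was NOT the min; min changes only if -10 < -17.
New min = -17; changed? no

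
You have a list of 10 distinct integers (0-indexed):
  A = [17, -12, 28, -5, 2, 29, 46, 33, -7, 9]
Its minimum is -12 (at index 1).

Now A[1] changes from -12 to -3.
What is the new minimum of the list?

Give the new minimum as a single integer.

Old min = -12 (at index 1)
Change: A[1] -12 -> -3
Changed element WAS the min. Need to check: is -3 still <= all others?
  Min of remaining elements: -7
  New min = min(-3, -7) = -7

Answer: -7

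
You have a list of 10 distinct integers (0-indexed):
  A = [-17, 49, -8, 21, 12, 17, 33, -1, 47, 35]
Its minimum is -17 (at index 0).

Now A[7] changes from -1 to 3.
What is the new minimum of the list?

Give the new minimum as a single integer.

Answer: -17

Derivation:
Old min = -17 (at index 0)
Change: A[7] -1 -> 3
Changed element was NOT the old min.
  New min = min(old_min, new_val) = min(-17, 3) = -17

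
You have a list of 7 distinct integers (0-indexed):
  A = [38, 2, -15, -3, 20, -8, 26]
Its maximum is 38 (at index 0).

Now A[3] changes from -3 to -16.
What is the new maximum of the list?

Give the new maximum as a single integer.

Old max = 38 (at index 0)
Change: A[3] -3 -> -16
Changed element was NOT the old max.
  New max = max(old_max, new_val) = max(38, -16) = 38

Answer: 38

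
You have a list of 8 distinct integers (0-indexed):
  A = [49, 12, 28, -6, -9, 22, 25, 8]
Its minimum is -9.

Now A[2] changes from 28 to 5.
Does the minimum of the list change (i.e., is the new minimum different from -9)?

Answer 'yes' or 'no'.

Old min = -9
Change: A[2] 28 -> 5
Changed element was NOT the min; min changes only if 5 < -9.
New min = -9; changed? no

Answer: no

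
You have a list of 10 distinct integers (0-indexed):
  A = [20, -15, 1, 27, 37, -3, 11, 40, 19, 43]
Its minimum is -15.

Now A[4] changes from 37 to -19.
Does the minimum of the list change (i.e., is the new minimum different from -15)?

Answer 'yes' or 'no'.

Answer: yes

Derivation:
Old min = -15
Change: A[4] 37 -> -19
Changed element was NOT the min; min changes only if -19 < -15.
New min = -19; changed? yes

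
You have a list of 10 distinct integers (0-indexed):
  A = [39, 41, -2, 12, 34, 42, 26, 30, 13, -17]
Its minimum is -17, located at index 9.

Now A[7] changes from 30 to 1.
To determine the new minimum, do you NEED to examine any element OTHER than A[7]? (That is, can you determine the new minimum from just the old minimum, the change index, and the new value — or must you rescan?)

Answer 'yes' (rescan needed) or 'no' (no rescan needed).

Old min = -17 at index 9
Change at index 7: 30 -> 1
Index 7 was NOT the min. New min = min(-17, 1). No rescan of other elements needed.
Needs rescan: no

Answer: no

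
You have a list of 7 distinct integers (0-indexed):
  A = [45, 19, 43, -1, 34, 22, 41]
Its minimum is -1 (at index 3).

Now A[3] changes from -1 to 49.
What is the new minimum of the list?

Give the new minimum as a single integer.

Answer: 19

Derivation:
Old min = -1 (at index 3)
Change: A[3] -1 -> 49
Changed element WAS the min. Need to check: is 49 still <= all others?
  Min of remaining elements: 19
  New min = min(49, 19) = 19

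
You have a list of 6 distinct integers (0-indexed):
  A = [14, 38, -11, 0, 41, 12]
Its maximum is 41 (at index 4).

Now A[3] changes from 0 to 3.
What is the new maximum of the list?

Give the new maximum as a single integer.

Old max = 41 (at index 4)
Change: A[3] 0 -> 3
Changed element was NOT the old max.
  New max = max(old_max, new_val) = max(41, 3) = 41

Answer: 41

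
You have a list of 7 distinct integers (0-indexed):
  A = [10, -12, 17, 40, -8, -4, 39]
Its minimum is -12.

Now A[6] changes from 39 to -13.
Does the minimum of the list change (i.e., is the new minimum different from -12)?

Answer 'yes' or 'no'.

Old min = -12
Change: A[6] 39 -> -13
Changed element was NOT the min; min changes only if -13 < -12.
New min = -13; changed? yes

Answer: yes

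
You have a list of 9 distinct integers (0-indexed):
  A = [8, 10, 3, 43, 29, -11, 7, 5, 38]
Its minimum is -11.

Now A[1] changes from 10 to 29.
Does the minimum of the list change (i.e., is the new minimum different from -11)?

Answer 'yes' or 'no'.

Old min = -11
Change: A[1] 10 -> 29
Changed element was NOT the min; min changes only if 29 < -11.
New min = -11; changed? no

Answer: no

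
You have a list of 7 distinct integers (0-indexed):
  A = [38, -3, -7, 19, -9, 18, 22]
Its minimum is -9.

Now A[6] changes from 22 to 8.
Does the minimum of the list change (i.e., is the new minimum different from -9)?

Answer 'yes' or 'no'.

Old min = -9
Change: A[6] 22 -> 8
Changed element was NOT the min; min changes only if 8 < -9.
New min = -9; changed? no

Answer: no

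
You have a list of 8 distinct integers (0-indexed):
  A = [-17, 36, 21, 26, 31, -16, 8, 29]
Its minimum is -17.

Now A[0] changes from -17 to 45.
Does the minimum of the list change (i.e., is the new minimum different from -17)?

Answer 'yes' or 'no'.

Old min = -17
Change: A[0] -17 -> 45
Changed element was the min; new min must be rechecked.
New min = -16; changed? yes

Answer: yes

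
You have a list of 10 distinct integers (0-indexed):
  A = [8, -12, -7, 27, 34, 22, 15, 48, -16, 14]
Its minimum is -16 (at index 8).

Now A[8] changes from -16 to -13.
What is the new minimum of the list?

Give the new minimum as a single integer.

Answer: -13

Derivation:
Old min = -16 (at index 8)
Change: A[8] -16 -> -13
Changed element WAS the min. Need to check: is -13 still <= all others?
  Min of remaining elements: -12
  New min = min(-13, -12) = -13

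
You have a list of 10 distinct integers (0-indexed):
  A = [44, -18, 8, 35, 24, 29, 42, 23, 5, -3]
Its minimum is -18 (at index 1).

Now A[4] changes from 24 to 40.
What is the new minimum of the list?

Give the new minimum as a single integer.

Answer: -18

Derivation:
Old min = -18 (at index 1)
Change: A[4] 24 -> 40
Changed element was NOT the old min.
  New min = min(old_min, new_val) = min(-18, 40) = -18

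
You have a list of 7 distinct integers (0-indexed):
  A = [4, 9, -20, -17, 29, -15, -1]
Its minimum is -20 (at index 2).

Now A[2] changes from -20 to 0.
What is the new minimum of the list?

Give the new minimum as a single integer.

Old min = -20 (at index 2)
Change: A[2] -20 -> 0
Changed element WAS the min. Need to check: is 0 still <= all others?
  Min of remaining elements: -17
  New min = min(0, -17) = -17

Answer: -17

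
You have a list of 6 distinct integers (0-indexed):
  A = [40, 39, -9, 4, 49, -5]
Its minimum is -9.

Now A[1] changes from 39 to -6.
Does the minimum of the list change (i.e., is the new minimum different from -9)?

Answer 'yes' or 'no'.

Answer: no

Derivation:
Old min = -9
Change: A[1] 39 -> -6
Changed element was NOT the min; min changes only if -6 < -9.
New min = -9; changed? no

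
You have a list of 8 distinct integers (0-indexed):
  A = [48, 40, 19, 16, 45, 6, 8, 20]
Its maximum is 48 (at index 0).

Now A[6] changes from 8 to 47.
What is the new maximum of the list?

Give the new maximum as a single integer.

Answer: 48

Derivation:
Old max = 48 (at index 0)
Change: A[6] 8 -> 47
Changed element was NOT the old max.
  New max = max(old_max, new_val) = max(48, 47) = 48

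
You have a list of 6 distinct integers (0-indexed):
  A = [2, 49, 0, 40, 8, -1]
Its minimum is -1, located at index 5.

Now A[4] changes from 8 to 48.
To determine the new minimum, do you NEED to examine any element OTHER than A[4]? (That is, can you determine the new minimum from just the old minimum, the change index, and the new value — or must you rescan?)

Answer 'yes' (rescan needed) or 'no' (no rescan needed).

Answer: no

Derivation:
Old min = -1 at index 5
Change at index 4: 8 -> 48
Index 4 was NOT the min. New min = min(-1, 48). No rescan of other elements needed.
Needs rescan: no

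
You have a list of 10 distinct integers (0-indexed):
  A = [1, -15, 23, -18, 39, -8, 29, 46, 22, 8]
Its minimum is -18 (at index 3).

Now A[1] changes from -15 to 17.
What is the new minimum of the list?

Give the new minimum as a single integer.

Old min = -18 (at index 3)
Change: A[1] -15 -> 17
Changed element was NOT the old min.
  New min = min(old_min, new_val) = min(-18, 17) = -18

Answer: -18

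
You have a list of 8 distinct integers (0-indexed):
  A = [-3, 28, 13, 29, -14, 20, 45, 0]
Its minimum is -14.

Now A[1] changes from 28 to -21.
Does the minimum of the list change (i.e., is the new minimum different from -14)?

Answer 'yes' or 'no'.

Old min = -14
Change: A[1] 28 -> -21
Changed element was NOT the min; min changes only if -21 < -14.
New min = -21; changed? yes

Answer: yes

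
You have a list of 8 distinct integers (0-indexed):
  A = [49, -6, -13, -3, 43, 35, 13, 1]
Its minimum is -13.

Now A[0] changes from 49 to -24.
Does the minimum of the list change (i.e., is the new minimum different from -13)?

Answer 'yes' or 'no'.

Answer: yes

Derivation:
Old min = -13
Change: A[0] 49 -> -24
Changed element was NOT the min; min changes only if -24 < -13.
New min = -24; changed? yes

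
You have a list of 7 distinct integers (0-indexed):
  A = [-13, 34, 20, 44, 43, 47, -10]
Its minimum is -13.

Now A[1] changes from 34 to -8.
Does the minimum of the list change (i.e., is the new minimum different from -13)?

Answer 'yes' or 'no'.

Answer: no

Derivation:
Old min = -13
Change: A[1] 34 -> -8
Changed element was NOT the min; min changes only if -8 < -13.
New min = -13; changed? no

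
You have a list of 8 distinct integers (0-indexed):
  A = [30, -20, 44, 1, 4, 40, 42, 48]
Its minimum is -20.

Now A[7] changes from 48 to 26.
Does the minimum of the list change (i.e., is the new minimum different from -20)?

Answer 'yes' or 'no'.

Old min = -20
Change: A[7] 48 -> 26
Changed element was NOT the min; min changes only if 26 < -20.
New min = -20; changed? no

Answer: no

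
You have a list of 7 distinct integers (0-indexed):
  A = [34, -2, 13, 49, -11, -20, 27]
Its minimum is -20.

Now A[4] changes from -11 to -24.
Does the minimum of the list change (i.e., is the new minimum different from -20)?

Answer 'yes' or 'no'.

Answer: yes

Derivation:
Old min = -20
Change: A[4] -11 -> -24
Changed element was NOT the min; min changes only if -24 < -20.
New min = -24; changed? yes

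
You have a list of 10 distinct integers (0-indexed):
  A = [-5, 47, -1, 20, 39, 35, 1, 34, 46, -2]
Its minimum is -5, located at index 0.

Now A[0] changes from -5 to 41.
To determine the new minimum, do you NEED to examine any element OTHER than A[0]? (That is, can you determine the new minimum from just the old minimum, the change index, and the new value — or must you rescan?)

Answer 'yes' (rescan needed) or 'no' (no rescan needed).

Old min = -5 at index 0
Change at index 0: -5 -> 41
Index 0 WAS the min and new value 41 > old min -5. Must rescan other elements to find the new min.
Needs rescan: yes

Answer: yes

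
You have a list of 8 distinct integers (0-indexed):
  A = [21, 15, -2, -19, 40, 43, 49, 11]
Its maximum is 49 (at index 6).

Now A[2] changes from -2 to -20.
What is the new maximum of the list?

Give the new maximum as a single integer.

Answer: 49

Derivation:
Old max = 49 (at index 6)
Change: A[2] -2 -> -20
Changed element was NOT the old max.
  New max = max(old_max, new_val) = max(49, -20) = 49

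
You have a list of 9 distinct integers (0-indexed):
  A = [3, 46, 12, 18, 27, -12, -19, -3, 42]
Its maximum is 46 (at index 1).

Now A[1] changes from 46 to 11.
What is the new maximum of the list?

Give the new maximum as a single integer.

Old max = 46 (at index 1)
Change: A[1] 46 -> 11
Changed element WAS the max -> may need rescan.
  Max of remaining elements: 42
  New max = max(11, 42) = 42

Answer: 42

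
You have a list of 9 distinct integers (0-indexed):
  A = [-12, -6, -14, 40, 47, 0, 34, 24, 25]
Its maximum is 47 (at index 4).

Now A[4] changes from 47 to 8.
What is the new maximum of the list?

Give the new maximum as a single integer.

Answer: 40

Derivation:
Old max = 47 (at index 4)
Change: A[4] 47 -> 8
Changed element WAS the max -> may need rescan.
  Max of remaining elements: 40
  New max = max(8, 40) = 40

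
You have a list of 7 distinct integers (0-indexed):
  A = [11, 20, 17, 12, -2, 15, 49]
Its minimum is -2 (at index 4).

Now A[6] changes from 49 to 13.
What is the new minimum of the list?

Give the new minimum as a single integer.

Old min = -2 (at index 4)
Change: A[6] 49 -> 13
Changed element was NOT the old min.
  New min = min(old_min, new_val) = min(-2, 13) = -2

Answer: -2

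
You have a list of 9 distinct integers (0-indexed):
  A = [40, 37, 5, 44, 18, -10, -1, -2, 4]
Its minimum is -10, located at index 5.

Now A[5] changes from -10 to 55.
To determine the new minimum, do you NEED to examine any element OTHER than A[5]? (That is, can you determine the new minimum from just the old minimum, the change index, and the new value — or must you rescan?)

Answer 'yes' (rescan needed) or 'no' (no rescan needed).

Answer: yes

Derivation:
Old min = -10 at index 5
Change at index 5: -10 -> 55
Index 5 WAS the min and new value 55 > old min -10. Must rescan other elements to find the new min.
Needs rescan: yes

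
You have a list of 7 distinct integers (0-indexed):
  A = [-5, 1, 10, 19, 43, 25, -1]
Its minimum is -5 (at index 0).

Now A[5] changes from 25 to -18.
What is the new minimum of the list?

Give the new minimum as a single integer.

Old min = -5 (at index 0)
Change: A[5] 25 -> -18
Changed element was NOT the old min.
  New min = min(old_min, new_val) = min(-5, -18) = -18

Answer: -18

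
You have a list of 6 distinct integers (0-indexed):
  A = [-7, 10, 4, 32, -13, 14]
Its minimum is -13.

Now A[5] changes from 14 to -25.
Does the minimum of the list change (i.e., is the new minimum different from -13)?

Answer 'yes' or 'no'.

Old min = -13
Change: A[5] 14 -> -25
Changed element was NOT the min; min changes only if -25 < -13.
New min = -25; changed? yes

Answer: yes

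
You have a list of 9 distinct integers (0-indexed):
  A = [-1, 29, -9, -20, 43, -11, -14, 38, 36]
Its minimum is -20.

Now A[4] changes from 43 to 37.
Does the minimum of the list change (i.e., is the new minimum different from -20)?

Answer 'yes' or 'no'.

Old min = -20
Change: A[4] 43 -> 37
Changed element was NOT the min; min changes only if 37 < -20.
New min = -20; changed? no

Answer: no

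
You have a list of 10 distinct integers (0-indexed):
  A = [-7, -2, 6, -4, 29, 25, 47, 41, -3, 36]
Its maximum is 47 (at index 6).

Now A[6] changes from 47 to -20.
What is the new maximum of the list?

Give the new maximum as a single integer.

Old max = 47 (at index 6)
Change: A[6] 47 -> -20
Changed element WAS the max -> may need rescan.
  Max of remaining elements: 41
  New max = max(-20, 41) = 41

Answer: 41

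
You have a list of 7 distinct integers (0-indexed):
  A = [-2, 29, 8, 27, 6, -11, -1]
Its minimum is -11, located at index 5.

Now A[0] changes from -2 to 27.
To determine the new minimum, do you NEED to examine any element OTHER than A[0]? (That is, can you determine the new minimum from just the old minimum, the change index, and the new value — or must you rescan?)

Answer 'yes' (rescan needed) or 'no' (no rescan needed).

Answer: no

Derivation:
Old min = -11 at index 5
Change at index 0: -2 -> 27
Index 0 was NOT the min. New min = min(-11, 27). No rescan of other elements needed.
Needs rescan: no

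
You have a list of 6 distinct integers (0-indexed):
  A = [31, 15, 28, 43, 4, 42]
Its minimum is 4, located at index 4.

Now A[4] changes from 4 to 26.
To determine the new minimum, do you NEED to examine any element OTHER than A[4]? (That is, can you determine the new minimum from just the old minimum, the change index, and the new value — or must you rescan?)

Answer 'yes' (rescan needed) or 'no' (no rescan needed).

Answer: yes

Derivation:
Old min = 4 at index 4
Change at index 4: 4 -> 26
Index 4 WAS the min and new value 26 > old min 4. Must rescan other elements to find the new min.
Needs rescan: yes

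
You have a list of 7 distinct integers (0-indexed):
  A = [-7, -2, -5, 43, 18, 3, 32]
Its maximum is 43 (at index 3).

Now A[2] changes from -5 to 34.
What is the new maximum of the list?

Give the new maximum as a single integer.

Old max = 43 (at index 3)
Change: A[2] -5 -> 34
Changed element was NOT the old max.
  New max = max(old_max, new_val) = max(43, 34) = 43

Answer: 43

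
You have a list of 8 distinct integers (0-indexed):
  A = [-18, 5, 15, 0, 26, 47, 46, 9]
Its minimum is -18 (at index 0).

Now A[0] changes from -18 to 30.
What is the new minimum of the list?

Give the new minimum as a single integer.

Old min = -18 (at index 0)
Change: A[0] -18 -> 30
Changed element WAS the min. Need to check: is 30 still <= all others?
  Min of remaining elements: 0
  New min = min(30, 0) = 0

Answer: 0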